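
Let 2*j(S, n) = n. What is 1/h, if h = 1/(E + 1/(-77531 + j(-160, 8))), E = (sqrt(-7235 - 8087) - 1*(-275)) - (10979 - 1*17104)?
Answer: 496172799/77527 + I*sqrt(15322) ≈ 6400.0 + 123.78*I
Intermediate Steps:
j(S, n) = n/2
E = 6400 + I*sqrt(15322) (E = (sqrt(-15322) + 275) - (10979 - 17104) = (I*sqrt(15322) + 275) - 1*(-6125) = (275 + I*sqrt(15322)) + 6125 = 6400 + I*sqrt(15322) ≈ 6400.0 + 123.78*I)
h = 1/(496172799/77527 + I*sqrt(15322)) (h = 1/((6400 + I*sqrt(15322)) + 1/(-77531 + (1/2)*8)) = 1/((6400 + I*sqrt(15322)) + 1/(-77531 + 4)) = 1/((6400 + I*sqrt(15322)) + 1/(-77527)) = 1/((6400 + I*sqrt(15322)) - 1/77527) = 1/(496172799/77527 + I*sqrt(15322)) ≈ 0.00015619 - 3.021e-6*I)
1/h = 1/(38466788588073/246279538363734139 - 6010435729*I*sqrt(15322)/246279538363734139)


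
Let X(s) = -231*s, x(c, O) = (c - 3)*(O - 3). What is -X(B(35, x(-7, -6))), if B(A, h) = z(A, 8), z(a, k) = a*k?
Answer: 64680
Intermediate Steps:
x(c, O) = (-3 + O)*(-3 + c) (x(c, O) = (-3 + c)*(-3 + O) = (-3 + O)*(-3 + c))
B(A, h) = 8*A (B(A, h) = A*8 = 8*A)
-X(B(35, x(-7, -6))) = -(-231)*8*35 = -(-231)*280 = -1*(-64680) = 64680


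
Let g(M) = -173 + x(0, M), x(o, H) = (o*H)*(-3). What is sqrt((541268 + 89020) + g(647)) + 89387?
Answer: 89387 + sqrt(630115) ≈ 90181.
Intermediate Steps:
x(o, H) = -3*H*o (x(o, H) = (H*o)*(-3) = -3*H*o)
g(M) = -173 (g(M) = -173 - 3*M*0 = -173 + 0 = -173)
sqrt((541268 + 89020) + g(647)) + 89387 = sqrt((541268 + 89020) - 173) + 89387 = sqrt(630288 - 173) + 89387 = sqrt(630115) + 89387 = 89387 + sqrt(630115)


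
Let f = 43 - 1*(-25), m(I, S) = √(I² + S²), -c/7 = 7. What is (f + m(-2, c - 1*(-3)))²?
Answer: 6744 + 272*√530 ≈ 13006.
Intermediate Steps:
c = -49 (c = -7*7 = -49)
f = 68 (f = 43 + 25 = 68)
(f + m(-2, c - 1*(-3)))² = (68 + √((-2)² + (-49 - 1*(-3))²))² = (68 + √(4 + (-49 + 3)²))² = (68 + √(4 + (-46)²))² = (68 + √(4 + 2116))² = (68 + √2120)² = (68 + 2*√530)²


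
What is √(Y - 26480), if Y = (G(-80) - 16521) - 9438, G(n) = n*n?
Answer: I*√46039 ≈ 214.57*I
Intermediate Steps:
G(n) = n²
Y = -19559 (Y = ((-80)² - 16521) - 9438 = (6400 - 16521) - 9438 = -10121 - 9438 = -19559)
√(Y - 26480) = √(-19559 - 26480) = √(-46039) = I*√46039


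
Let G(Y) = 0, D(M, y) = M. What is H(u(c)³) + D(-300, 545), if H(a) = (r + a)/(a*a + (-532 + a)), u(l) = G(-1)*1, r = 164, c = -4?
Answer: -39941/133 ≈ -300.31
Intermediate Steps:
u(l) = 0 (u(l) = 0*1 = 0)
H(a) = (164 + a)/(-532 + a + a²) (H(a) = (164 + a)/(a*a + (-532 + a)) = (164 + a)/(a² + (-532 + a)) = (164 + a)/(-532 + a + a²))
H(u(c)³) + D(-300, 545) = (164 + 0³)/(-532 + 0³ + (0³)²) - 300 = (164 + 0)/(-532 + 0 + 0²) - 300 = 164/(-532 + 0 + 0) - 300 = 164/(-532) - 300 = -1/532*164 - 300 = -41/133 - 300 = -39941/133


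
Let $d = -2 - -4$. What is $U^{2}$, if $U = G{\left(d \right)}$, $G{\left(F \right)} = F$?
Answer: $4$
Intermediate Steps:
$d = 2$ ($d = -2 + 4 = 2$)
$U = 2$
$U^{2} = 2^{2} = 4$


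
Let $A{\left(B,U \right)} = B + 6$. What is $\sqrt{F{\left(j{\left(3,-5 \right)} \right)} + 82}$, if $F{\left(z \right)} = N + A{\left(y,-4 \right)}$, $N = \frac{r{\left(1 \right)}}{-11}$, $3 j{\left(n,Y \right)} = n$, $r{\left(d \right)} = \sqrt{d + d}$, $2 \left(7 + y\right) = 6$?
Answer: $\frac{\sqrt{10164 - 11 \sqrt{2}}}{11} \approx 9.1581$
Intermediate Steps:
$y = -4$ ($y = -7 + \frac{1}{2} \cdot 6 = -7 + 3 = -4$)
$A{\left(B,U \right)} = 6 + B$
$r{\left(d \right)} = \sqrt{2} \sqrt{d}$ ($r{\left(d \right)} = \sqrt{2 d} = \sqrt{2} \sqrt{d}$)
$j{\left(n,Y \right)} = \frac{n}{3}$
$N = - \frac{\sqrt{2}}{11}$ ($N = \frac{\sqrt{2} \sqrt{1}}{-11} = \sqrt{2} \cdot 1 \left(- \frac{1}{11}\right) = \sqrt{2} \left(- \frac{1}{11}\right) = - \frac{\sqrt{2}}{11} \approx -0.12856$)
$F{\left(z \right)} = 2 - \frac{\sqrt{2}}{11}$ ($F{\left(z \right)} = - \frac{\sqrt{2}}{11} + \left(6 - 4\right) = - \frac{\sqrt{2}}{11} + 2 = 2 - \frac{\sqrt{2}}{11}$)
$\sqrt{F{\left(j{\left(3,-5 \right)} \right)} + 82} = \sqrt{\left(2 - \frac{\sqrt{2}}{11}\right) + 82} = \sqrt{84 - \frac{\sqrt{2}}{11}}$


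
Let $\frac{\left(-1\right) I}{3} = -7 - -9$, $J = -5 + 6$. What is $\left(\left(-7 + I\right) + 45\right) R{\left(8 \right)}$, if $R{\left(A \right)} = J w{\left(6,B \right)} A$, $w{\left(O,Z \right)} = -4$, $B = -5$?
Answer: $-1024$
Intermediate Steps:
$J = 1$
$I = -6$ ($I = - 3 \left(-7 - -9\right) = - 3 \left(-7 + 9\right) = \left(-3\right) 2 = -6$)
$R{\left(A \right)} = - 4 A$ ($R{\left(A \right)} = 1 \left(-4\right) A = - 4 A$)
$\left(\left(-7 + I\right) + 45\right) R{\left(8 \right)} = \left(\left(-7 - 6\right) + 45\right) \left(\left(-4\right) 8\right) = \left(-13 + 45\right) \left(-32\right) = 32 \left(-32\right) = -1024$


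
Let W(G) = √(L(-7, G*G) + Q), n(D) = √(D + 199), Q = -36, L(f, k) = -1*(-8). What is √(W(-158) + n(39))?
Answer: √(√238 + 2*I*√7) ≈ 3.9835 + 0.66418*I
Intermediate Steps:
L(f, k) = 8
n(D) = √(199 + D)
W(G) = 2*I*√7 (W(G) = √(8 - 36) = √(-28) = 2*I*√7)
√(W(-158) + n(39)) = √(2*I*√7 + √(199 + 39)) = √(2*I*√7 + √238) = √(√238 + 2*I*√7)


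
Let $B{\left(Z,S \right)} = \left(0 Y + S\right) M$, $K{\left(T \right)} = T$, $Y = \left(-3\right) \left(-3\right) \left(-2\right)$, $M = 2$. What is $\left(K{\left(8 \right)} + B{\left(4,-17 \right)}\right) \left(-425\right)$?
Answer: $11050$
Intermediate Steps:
$Y = -18$ ($Y = 9 \left(-2\right) = -18$)
$B{\left(Z,S \right)} = 2 S$ ($B{\left(Z,S \right)} = \left(0 \left(-18\right) + S\right) 2 = \left(0 + S\right) 2 = S 2 = 2 S$)
$\left(K{\left(8 \right)} + B{\left(4,-17 \right)}\right) \left(-425\right) = \left(8 + 2 \left(-17\right)\right) \left(-425\right) = \left(8 - 34\right) \left(-425\right) = \left(-26\right) \left(-425\right) = 11050$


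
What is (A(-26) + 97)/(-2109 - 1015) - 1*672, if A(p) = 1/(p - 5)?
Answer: -32541087/48422 ≈ -672.03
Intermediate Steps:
A(p) = 1/(-5 + p)
(A(-26) + 97)/(-2109 - 1015) - 1*672 = (1/(-5 - 26) + 97)/(-2109 - 1015) - 1*672 = (1/(-31) + 97)/(-3124) - 672 = (-1/31 + 97)*(-1/3124) - 672 = (3006/31)*(-1/3124) - 672 = -1503/48422 - 672 = -32541087/48422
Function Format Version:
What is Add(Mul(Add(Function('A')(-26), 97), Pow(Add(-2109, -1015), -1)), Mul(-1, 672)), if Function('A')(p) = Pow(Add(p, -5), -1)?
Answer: Rational(-32541087, 48422) ≈ -672.03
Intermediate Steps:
Function('A')(p) = Pow(Add(-5, p), -1)
Add(Mul(Add(Function('A')(-26), 97), Pow(Add(-2109, -1015), -1)), Mul(-1, 672)) = Add(Mul(Add(Pow(Add(-5, -26), -1), 97), Pow(Add(-2109, -1015), -1)), Mul(-1, 672)) = Add(Mul(Add(Pow(-31, -1), 97), Pow(-3124, -1)), -672) = Add(Mul(Add(Rational(-1, 31), 97), Rational(-1, 3124)), -672) = Add(Mul(Rational(3006, 31), Rational(-1, 3124)), -672) = Add(Rational(-1503, 48422), -672) = Rational(-32541087, 48422)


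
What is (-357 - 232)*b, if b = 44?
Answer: -25916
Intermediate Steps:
(-357 - 232)*b = (-357 - 232)*44 = -589*44 = -25916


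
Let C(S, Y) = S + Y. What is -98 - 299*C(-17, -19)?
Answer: 10666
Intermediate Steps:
-98 - 299*C(-17, -19) = -98 - 299*(-17 - 19) = -98 - 299*(-36) = -98 + 10764 = 10666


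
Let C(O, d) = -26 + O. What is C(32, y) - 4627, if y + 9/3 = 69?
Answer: -4621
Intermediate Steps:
y = 66 (y = -3 + 69 = 66)
C(32, y) - 4627 = (-26 + 32) - 4627 = 6 - 4627 = -4621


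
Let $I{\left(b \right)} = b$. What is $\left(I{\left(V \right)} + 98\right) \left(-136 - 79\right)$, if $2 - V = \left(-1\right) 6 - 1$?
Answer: $-23005$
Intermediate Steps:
$V = 9$ ($V = 2 - \left(\left(-1\right) 6 - 1\right) = 2 - \left(-6 - 1\right) = 2 - -7 = 2 + 7 = 9$)
$\left(I{\left(V \right)} + 98\right) \left(-136 - 79\right) = \left(9 + 98\right) \left(-136 - 79\right) = 107 \left(-215\right) = -23005$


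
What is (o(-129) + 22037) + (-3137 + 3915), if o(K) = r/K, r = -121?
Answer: 2943256/129 ≈ 22816.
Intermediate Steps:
o(K) = -121/K
(o(-129) + 22037) + (-3137 + 3915) = (-121/(-129) + 22037) + (-3137 + 3915) = (-121*(-1/129) + 22037) + 778 = (121/129 + 22037) + 778 = 2842894/129 + 778 = 2943256/129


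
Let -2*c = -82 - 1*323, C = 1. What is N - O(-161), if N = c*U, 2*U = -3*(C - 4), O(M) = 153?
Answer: 3033/4 ≈ 758.25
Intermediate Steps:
c = 405/2 (c = -(-82 - 1*323)/2 = -(-82 - 323)/2 = -½*(-405) = 405/2 ≈ 202.50)
U = 9/2 (U = (-3*(1 - 4))/2 = (-3*(-3))/2 = (½)*9 = 9/2 ≈ 4.5000)
N = 3645/4 (N = (405/2)*(9/2) = 3645/4 ≈ 911.25)
N - O(-161) = 3645/4 - 1*153 = 3645/4 - 153 = 3033/4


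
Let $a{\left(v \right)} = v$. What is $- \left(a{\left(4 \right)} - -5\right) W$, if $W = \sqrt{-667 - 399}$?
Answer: $- 9 i \sqrt{1066} \approx - 293.85 i$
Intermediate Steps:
$W = i \sqrt{1066}$ ($W = \sqrt{-1066} = i \sqrt{1066} \approx 32.65 i$)
$- \left(a{\left(4 \right)} - -5\right) W = - \left(4 - -5\right) i \sqrt{1066} = - \left(4 + 5\right) i \sqrt{1066} = - 9 i \sqrt{1066}$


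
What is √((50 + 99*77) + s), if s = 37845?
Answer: √45518 ≈ 213.35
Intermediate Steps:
√((50 + 99*77) + s) = √((50 + 99*77) + 37845) = √((50 + 7623) + 37845) = √(7673 + 37845) = √45518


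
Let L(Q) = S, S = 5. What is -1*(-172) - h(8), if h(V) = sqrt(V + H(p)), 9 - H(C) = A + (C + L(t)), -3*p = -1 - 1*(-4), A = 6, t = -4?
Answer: 172 - sqrt(7) ≈ 169.35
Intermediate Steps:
L(Q) = 5
p = -1 (p = -(-1 - 1*(-4))/3 = -(-1 + 4)/3 = -1/3*3 = -1)
H(C) = -2 - C (H(C) = 9 - (6 + (C + 5)) = 9 - (6 + (5 + C)) = 9 - (11 + C) = 9 + (-11 - C) = -2 - C)
h(V) = sqrt(-1 + V) (h(V) = sqrt(V + (-2 - 1*(-1))) = sqrt(V + (-2 + 1)) = sqrt(V - 1) = sqrt(-1 + V))
-1*(-172) - h(8) = -1*(-172) - sqrt(-1 + 8) = 172 - sqrt(7)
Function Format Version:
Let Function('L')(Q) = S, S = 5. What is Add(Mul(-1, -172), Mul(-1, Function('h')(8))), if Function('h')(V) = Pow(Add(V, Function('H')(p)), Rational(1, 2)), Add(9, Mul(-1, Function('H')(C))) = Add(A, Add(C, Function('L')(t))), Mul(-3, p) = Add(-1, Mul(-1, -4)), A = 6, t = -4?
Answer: Add(172, Mul(-1, Pow(7, Rational(1, 2)))) ≈ 169.35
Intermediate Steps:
Function('L')(Q) = 5
p = -1 (p = Mul(Rational(-1, 3), Add(-1, Mul(-1, -4))) = Mul(Rational(-1, 3), Add(-1, 4)) = Mul(Rational(-1, 3), 3) = -1)
Function('H')(C) = Add(-2, Mul(-1, C)) (Function('H')(C) = Add(9, Mul(-1, Add(6, Add(C, 5)))) = Add(9, Mul(-1, Add(6, Add(5, C)))) = Add(9, Mul(-1, Add(11, C))) = Add(9, Add(-11, Mul(-1, C))) = Add(-2, Mul(-1, C)))
Function('h')(V) = Pow(Add(-1, V), Rational(1, 2)) (Function('h')(V) = Pow(Add(V, Add(-2, Mul(-1, -1))), Rational(1, 2)) = Pow(Add(V, Add(-2, 1)), Rational(1, 2)) = Pow(Add(V, -1), Rational(1, 2)) = Pow(Add(-1, V), Rational(1, 2)))
Add(Mul(-1, -172), Mul(-1, Function('h')(8))) = Add(Mul(-1, -172), Mul(-1, Pow(Add(-1, 8), Rational(1, 2)))) = Add(172, Mul(-1, Pow(7, Rational(1, 2))))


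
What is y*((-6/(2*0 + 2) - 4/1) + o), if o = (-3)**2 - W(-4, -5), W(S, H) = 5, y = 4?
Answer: -12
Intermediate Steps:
o = 4 (o = (-3)**2 - 1*5 = 9 - 5 = 4)
y*((-6/(2*0 + 2) - 4/1) + o) = 4*((-6/(2*0 + 2) - 4/1) + 4) = 4*((-6/(0 + 2) - 4*1) + 4) = 4*((-6/2 - 4) + 4) = 4*((-6*1/2 - 4) + 4) = 4*((-3 - 4) + 4) = 4*(-7 + 4) = 4*(-3) = -12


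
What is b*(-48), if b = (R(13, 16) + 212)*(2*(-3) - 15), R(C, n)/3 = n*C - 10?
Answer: 812448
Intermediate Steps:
R(C, n) = -30 + 3*C*n (R(C, n) = 3*(n*C - 10) = 3*(C*n - 10) = 3*(-10 + C*n) = -30 + 3*C*n)
b = -16926 (b = ((-30 + 3*13*16) + 212)*(2*(-3) - 15) = ((-30 + 624) + 212)*(-6 - 15) = (594 + 212)*(-21) = 806*(-21) = -16926)
b*(-48) = -16926*(-48) = 812448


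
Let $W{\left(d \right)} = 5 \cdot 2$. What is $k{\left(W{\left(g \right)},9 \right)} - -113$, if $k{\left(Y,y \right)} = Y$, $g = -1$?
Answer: $123$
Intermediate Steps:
$W{\left(d \right)} = 10$
$k{\left(W{\left(g \right)},9 \right)} - -113 = 10 - -113 = 10 + 113 = 123$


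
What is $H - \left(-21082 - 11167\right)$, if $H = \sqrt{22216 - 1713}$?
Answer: $32249 + \sqrt{20503} \approx 32392.0$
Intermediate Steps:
$H = \sqrt{20503} \approx 143.19$
$H - \left(-21082 - 11167\right) = \sqrt{20503} - \left(-21082 - 11167\right) = \sqrt{20503} - -32249 = \sqrt{20503} + 32249 = 32249 + \sqrt{20503}$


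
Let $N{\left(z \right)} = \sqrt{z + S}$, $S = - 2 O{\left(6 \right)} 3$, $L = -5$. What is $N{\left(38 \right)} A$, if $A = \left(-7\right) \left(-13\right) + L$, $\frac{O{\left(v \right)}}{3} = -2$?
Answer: $86 \sqrt{74} \approx 739.8$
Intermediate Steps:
$O{\left(v \right)} = -6$ ($O{\left(v \right)} = 3 \left(-2\right) = -6$)
$A = 86$ ($A = \left(-7\right) \left(-13\right) - 5 = 91 - 5 = 86$)
$S = 36$ ($S = \left(-2\right) \left(-6\right) 3 = 12 \cdot 3 = 36$)
$N{\left(z \right)} = \sqrt{36 + z}$ ($N{\left(z \right)} = \sqrt{z + 36} = \sqrt{36 + z}$)
$N{\left(38 \right)} A = \sqrt{36 + 38} \cdot 86 = \sqrt{74} \cdot 86 = 86 \sqrt{74}$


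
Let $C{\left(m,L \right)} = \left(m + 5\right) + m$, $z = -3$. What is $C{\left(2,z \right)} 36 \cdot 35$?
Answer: $11340$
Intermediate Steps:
$C{\left(m,L \right)} = 5 + 2 m$ ($C{\left(m,L \right)} = \left(5 + m\right) + m = 5 + 2 m$)
$C{\left(2,z \right)} 36 \cdot 35 = \left(5 + 2 \cdot 2\right) 36 \cdot 35 = \left(5 + 4\right) 36 \cdot 35 = 9 \cdot 36 \cdot 35 = 324 \cdot 35 = 11340$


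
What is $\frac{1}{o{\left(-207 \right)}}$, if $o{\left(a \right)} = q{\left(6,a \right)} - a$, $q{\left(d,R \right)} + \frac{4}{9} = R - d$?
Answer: $- \frac{9}{58} \approx -0.15517$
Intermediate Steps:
$q{\left(d,R \right)} = - \frac{4}{9} + R - d$ ($q{\left(d,R \right)} = - \frac{4}{9} + \left(R - d\right) = - \frac{4}{9} + R - d$)
$o{\left(a \right)} = - \frac{58}{9}$ ($o{\left(a \right)} = \left(- \frac{4}{9} + a - 6\right) - a = \left(- \frac{58}{9} + a\right) - a = - \frac{58}{9}$)
$\frac{1}{o{\left(-207 \right)}} = \frac{1}{- \frac{58}{9}} = - \frac{9}{58}$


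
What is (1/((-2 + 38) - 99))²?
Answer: 1/3969 ≈ 0.00025195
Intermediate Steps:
(1/((-2 + 38) - 99))² = (1/(36 - 99))² = (1/(-63))² = (-1/63)² = 1/3969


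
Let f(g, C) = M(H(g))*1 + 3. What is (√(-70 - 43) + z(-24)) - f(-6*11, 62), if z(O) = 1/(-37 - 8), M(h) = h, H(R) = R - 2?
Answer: 2924/45 + I*√113 ≈ 64.978 + 10.63*I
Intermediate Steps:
H(R) = -2 + R
z(O) = -1/45 (z(O) = 1/(-45) = -1/45)
f(g, C) = 1 + g (f(g, C) = (-2 + g)*1 + 3 = (-2 + g) + 3 = 1 + g)
(√(-70 - 43) + z(-24)) - f(-6*11, 62) = (√(-70 - 43) - 1/45) - (1 - 6*11) = (√(-113) - 1/45) - (1 - 66) = (I*√113 - 1/45) - 1*(-65) = (-1/45 + I*√113) + 65 = 2924/45 + I*√113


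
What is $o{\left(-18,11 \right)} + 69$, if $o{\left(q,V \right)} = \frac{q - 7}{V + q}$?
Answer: $\frac{508}{7} \approx 72.571$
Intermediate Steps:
$o{\left(q,V \right)} = \frac{-7 + q}{V + q}$
$o{\left(-18,11 \right)} + 69 = \frac{-7 - 18}{11 - 18} + 69 = \frac{1}{-7} \left(-25\right) + 69 = \left(- \frac{1}{7}\right) \left(-25\right) + 69 = \frac{25}{7} + 69 = \frac{508}{7}$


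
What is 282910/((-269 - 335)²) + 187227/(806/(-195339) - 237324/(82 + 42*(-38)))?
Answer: 1263336609484384337/1056995363598152 ≈ 1195.2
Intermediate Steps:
282910/((-269 - 335)²) + 187227/(806/(-195339) - 237324/(82 + 42*(-38))) = 282910/((-604)²) + 187227/(806*(-1/195339) - 237324/(82 - 1596)) = 282910/364816 + 187227/(-806/195339 - 237324/(-1514)) = 282910*(1/364816) + 187227/(-806/195339 - 237324*(-1/1514)) = 141455/182408 + 187227/(-806/195339 + 118662/757) = 141455/182408 + 187227/(23178706276/147871623) = 141455/182408 + 187227*(147871623/23178706276) = 141455/182408 + 27685560359421/23178706276 = 1263336609484384337/1056995363598152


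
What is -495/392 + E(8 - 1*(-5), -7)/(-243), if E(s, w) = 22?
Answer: -128909/95256 ≈ -1.3533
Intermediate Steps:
-495/392 + E(8 - 1*(-5), -7)/(-243) = -495/392 + 22/(-243) = -495*1/392 + 22*(-1/243) = -495/392 - 22/243 = -128909/95256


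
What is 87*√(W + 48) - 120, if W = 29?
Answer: -120 + 87*√77 ≈ 643.42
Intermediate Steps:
87*√(W + 48) - 120 = 87*√(29 + 48) - 120 = 87*√77 - 120 = -120 + 87*√77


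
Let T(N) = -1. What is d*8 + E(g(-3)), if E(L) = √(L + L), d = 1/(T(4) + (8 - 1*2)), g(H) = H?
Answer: 8/5 + I*√6 ≈ 1.6 + 2.4495*I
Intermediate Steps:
d = ⅕ (d = 1/(-1 + (8 - 1*2)) = 1/(-1 + (8 - 2)) = 1/(-1 + 6) = 1/5 = ⅕ ≈ 0.20000)
E(L) = √2*√L (E(L) = √(2*L) = √2*√L)
d*8 + E(g(-3)) = (⅕)*8 + √2*√(-3) = 8/5 + √2*(I*√3) = 8/5 + I*√6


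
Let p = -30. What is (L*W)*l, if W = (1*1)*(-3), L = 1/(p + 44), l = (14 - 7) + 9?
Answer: -24/7 ≈ -3.4286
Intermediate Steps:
l = 16 (l = 7 + 9 = 16)
L = 1/14 (L = 1/(-30 + 44) = 1/14 ≈ 0.071429)
W = -3 (W = 1*(-3) = -3)
(L*W)*l = ((1/14)*(-3))*16 = -3/14*16 = -24/7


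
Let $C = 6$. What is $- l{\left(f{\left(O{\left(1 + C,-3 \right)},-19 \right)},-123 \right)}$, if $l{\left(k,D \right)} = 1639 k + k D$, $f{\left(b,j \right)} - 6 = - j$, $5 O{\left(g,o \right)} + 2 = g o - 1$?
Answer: $-37900$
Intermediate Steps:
$O{\left(g,o \right)} = - \frac{3}{5} + \frac{g o}{5}$ ($O{\left(g,o \right)} = - \frac{2}{5} + \frac{g o - 1}{5} = - \frac{2}{5} + \frac{-1 + g o}{5} = - \frac{2}{5} + \left(- \frac{1}{5} + \frac{g o}{5}\right) = - \frac{3}{5} + \frac{g o}{5}$)
$f{\left(b,j \right)} = 6 - j$
$l{\left(k,D \right)} = 1639 k + D k$
$- l{\left(f{\left(O{\left(1 + C,-3 \right)},-19 \right)},-123 \right)} = - \left(6 - -19\right) \left(1639 - 123\right) = - \left(6 + 19\right) 1516 = - 25 \cdot 1516 = \left(-1\right) 37900 = -37900$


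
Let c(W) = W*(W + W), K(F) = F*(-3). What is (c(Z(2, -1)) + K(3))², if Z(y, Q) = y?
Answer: 1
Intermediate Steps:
K(F) = -3*F
c(W) = 2*W² (c(W) = W*(2*W) = 2*W²)
(c(Z(2, -1)) + K(3))² = (2*2² - 3*3)² = (2*4 - 9)² = (8 - 9)² = (-1)² = 1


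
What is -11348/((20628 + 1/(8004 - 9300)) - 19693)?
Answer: -14707008/1211759 ≈ -12.137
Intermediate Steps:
-11348/((20628 + 1/(8004 - 9300)) - 19693) = -11348/((20628 + 1/(-1296)) - 19693) = -11348/((20628 - 1/1296) - 19693) = -11348/(26733887/1296 - 19693) = -11348/1211759/1296 = -11348*1296/1211759 = -14707008/1211759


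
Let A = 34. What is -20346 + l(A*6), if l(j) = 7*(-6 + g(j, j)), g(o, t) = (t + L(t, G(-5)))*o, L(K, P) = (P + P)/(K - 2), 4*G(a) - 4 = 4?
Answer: 27366180/101 ≈ 2.7095e+5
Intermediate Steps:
G(a) = 2 (G(a) = 1 + (1/4)*4 = 1 + 1 = 2)
L(K, P) = 2*P/(-2 + K) (L(K, P) = (2*P)/(-2 + K) = 2*P/(-2 + K))
g(o, t) = o*(t + 4/(-2 + t)) (g(o, t) = (t + 2*2/(-2 + t))*o = (t + 4/(-2 + t))*o = o*(t + 4/(-2 + t)))
l(j) = -42 + 7*j*(4 + j*(-2 + j))/(-2 + j) (l(j) = 7*(-6 + j*(4 + j*(-2 + j))/(-2 + j)) = -42 + 7*j*(4 + j*(-2 + j))/(-2 + j))
-20346 + l(A*6) = -20346 + 7*(12 - 204*6 + (34*6)*(4 + (34*6)*(-2 + 34*6)))/(-2 + 34*6) = -20346 + 7*(12 - 6*204 + 204*(4 + 204*(-2 + 204)))/(-2 + 204) = -20346 + 7*(12 - 1224 + 204*(4 + 204*202))/202 = -20346 + 7*(1/202)*(12 - 1224 + 204*(4 + 41208)) = -20346 + 7*(1/202)*(12 - 1224 + 204*41212) = -20346 + 7*(1/202)*(12 - 1224 + 8407248) = -20346 + 7*(1/202)*8406036 = -20346 + 29421126/101 = 27366180/101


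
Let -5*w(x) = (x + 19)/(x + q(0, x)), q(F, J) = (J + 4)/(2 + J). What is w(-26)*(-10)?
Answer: 24/43 ≈ 0.55814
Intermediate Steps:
q(F, J) = (4 + J)/(2 + J)
w(x) = -(19 + x)/(5*(x + (4 + x)/(2 + x))) (w(x) = -(x + 19)/(5*(x + (4 + x)/(2 + x))) = -(19 + x)/(5*(x + (4 + x)/(2 + x))))
w(-26)*(-10) = -(2 - 26)*(19 - 26)/(20 + 5*(-26) + 5*(-26)*(2 - 26))*(-10) = -1*(-24)*(-7)/(20 - 130 + 5*(-26)*(-24))*(-10) = -1*(-24)*(-7)/(20 - 130 + 3120)*(-10) = -1*(-24)*(-7)/3010*(-10) = -1*1/3010*(-24)*(-7)*(-10) = -12/215*(-10) = 24/43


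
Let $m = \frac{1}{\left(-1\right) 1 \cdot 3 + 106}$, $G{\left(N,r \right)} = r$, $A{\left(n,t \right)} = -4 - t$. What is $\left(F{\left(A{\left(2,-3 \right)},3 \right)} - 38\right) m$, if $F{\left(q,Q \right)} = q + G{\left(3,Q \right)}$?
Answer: $- \frac{36}{103} \approx -0.34951$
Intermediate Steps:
$F{\left(q,Q \right)} = Q + q$ ($F{\left(q,Q \right)} = q + Q = Q + q$)
$m = \frac{1}{103}$ ($m = \frac{1}{\left(-1\right) 3 + 106} = \frac{1}{-3 + 106} = \frac{1}{103} \approx 0.0097087$)
$\left(F{\left(A{\left(2,-3 \right)},3 \right)} - 38\right) m = \left(\left(3 - 1\right) - 38\right) \frac{1}{103} = \left(2 - 38\right) \frac{1}{103} = \left(-36\right) \frac{1}{103} = - \frac{36}{103}$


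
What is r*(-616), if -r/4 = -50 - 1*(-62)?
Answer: 29568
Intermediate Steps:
r = -48 (r = -4*(-50 - 1*(-62)) = -4*(-50 + 62) = -4*12 = -48)
r*(-616) = -48*(-616) = 29568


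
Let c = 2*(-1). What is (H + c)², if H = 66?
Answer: 4096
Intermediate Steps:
c = -2
(H + c)² = (66 - 2)² = 64² = 4096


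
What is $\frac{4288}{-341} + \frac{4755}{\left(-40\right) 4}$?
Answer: $- \frac{461507}{10912} \approx -42.294$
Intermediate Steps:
$\frac{4288}{-341} + \frac{4755}{\left(-40\right) 4} = 4288 \left(- \frac{1}{341}\right) + \frac{4755}{-160} = - \frac{4288}{341} + 4755 \left(- \frac{1}{160}\right) = - \frac{4288}{341} - \frac{951}{32} = - \frac{461507}{10912}$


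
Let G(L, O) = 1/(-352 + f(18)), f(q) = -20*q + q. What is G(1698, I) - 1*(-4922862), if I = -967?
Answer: 3416466227/694 ≈ 4.9229e+6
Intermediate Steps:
f(q) = -19*q
G(L, O) = -1/694 (G(L, O) = 1/(-352 - 19*18) = 1/(-352 - 342) = 1/(-694) = -1/694)
G(1698, I) - 1*(-4922862) = -1/694 - 1*(-4922862) = -1/694 + 4922862 = 3416466227/694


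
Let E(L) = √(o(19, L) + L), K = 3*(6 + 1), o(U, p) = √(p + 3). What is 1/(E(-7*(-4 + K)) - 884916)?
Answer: -1/(884916 - √(-119 + 2*I*√29)) ≈ -1.1301e-6 - 1.3945e-11*I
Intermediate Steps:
o(U, p) = √(3 + p)
K = 21 (K = 3*7 = 21)
E(L) = √(L + √(3 + L)) (E(L) = √(√(3 + L) + L) = √(L + √(3 + L)))
1/(E(-7*(-4 + K)) - 884916) = 1/(√(-7*(-4 + 21) + √(3 - 7*(-4 + 21))) - 884916) = 1/(√(-7*17 + √(3 - 7*17)) - 884916) = 1/(√(-119 + √(3 - 119)) - 884916) = 1/(√(-119 + √(-116)) - 884916) = 1/(√(-119 + 2*I*√29) - 884916) = 1/(-884916 + √(-119 + 2*I*√29))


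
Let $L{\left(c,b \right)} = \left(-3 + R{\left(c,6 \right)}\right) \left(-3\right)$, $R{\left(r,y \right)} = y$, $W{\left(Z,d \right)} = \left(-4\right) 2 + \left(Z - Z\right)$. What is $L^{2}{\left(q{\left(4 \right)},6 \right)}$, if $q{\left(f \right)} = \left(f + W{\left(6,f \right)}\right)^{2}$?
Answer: $81$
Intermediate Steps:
$W{\left(Z,d \right)} = -8$ ($W{\left(Z,d \right)} = -8 + 0 = -8$)
$q{\left(f \right)} = \left(-8 + f\right)^{2}$ ($q{\left(f \right)} = \left(f - 8\right)^{2} = \left(-8 + f\right)^{2}$)
$L{\left(c,b \right)} = -9$ ($L{\left(c,b \right)} = \left(-3 + 6\right) \left(-3\right) = 3 \left(-3\right) = -9$)
$L^{2}{\left(q{\left(4 \right)},6 \right)} = \left(-9\right)^{2} = 81$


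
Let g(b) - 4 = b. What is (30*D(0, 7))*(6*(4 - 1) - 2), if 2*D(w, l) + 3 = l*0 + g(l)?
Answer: 1920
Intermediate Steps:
g(b) = 4 + b
D(w, l) = ½ + l/2 (D(w, l) = -3/2 + (l*0 + (4 + l))/2 = -3/2 + (0 + (4 + l))/2 = -3/2 + (4 + l)/2 = -3/2 + (2 + l/2) = ½ + l/2)
(30*D(0, 7))*(6*(4 - 1) - 2) = (30*(½ + (½)*7))*(6*(4 - 1) - 2) = (30*(½ + 7/2))*(6*3 - 2) = (30*4)*(18 - 2) = 120*16 = 1920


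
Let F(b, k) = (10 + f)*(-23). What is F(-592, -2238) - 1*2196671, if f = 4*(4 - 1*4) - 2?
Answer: -2196855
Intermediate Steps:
f = -2 (f = 4*(4 - 4) - 2 = 4*0 - 2 = 0 - 2 = -2)
F(b, k) = -184 (F(b, k) = (10 - 2)*(-23) = 8*(-23) = -184)
F(-592, -2238) - 1*2196671 = -184 - 1*2196671 = -184 - 2196671 = -2196855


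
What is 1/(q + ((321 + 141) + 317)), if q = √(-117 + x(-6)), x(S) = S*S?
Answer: 779/606922 - 9*I/606922 ≈ 0.0012835 - 1.4829e-5*I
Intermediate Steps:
x(S) = S²
q = 9*I (q = √(-117 + (-6)²) = √(-117 + 36) = √(-81) = 9*I ≈ 9.0*I)
1/(q + ((321 + 141) + 317)) = 1/(9*I + ((321 + 141) + 317)) = 1/(9*I + (462 + 317)) = 1/(9*I + 779) = 1/(779 + 9*I) = (779 - 9*I)/606922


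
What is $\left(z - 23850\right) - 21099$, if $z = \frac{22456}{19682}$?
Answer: $- \frac{442331881}{9841} \approx -44948.0$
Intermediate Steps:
$z = \frac{11228}{9841}$ ($z = 22456 \cdot \frac{1}{19682} = \frac{11228}{9841} \approx 1.1409$)
$\left(z - 23850\right) - 21099 = \left(\frac{11228}{9841} - 23850\right) - 21099 = - \frac{234696622}{9841} - 21099 = - \frac{442331881}{9841}$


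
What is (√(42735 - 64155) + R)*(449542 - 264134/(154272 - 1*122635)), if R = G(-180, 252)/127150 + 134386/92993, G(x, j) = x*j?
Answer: 3660436578274208208/7481555692763 + 85331376720*I*√595/31637 ≈ 4.8926e+5 + 6.5792e+7*I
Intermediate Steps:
G(x, j) = j*x
R = 1286901742/1182405995 (R = (252*(-180))/127150 + 134386/92993 = -45360*1/127150 + 134386*(1/92993) = -4536/12715 + 134386/92993 = 1286901742/1182405995 ≈ 1.0884)
(√(42735 - 64155) + R)*(449542 - 264134/(154272 - 1*122635)) = (√(42735 - 64155) + 1286901742/1182405995)*(449542 - 264134/(154272 - 1*122635)) = (√(-21420) + 1286901742/1182405995)*(449542 - 264134/(154272 - 122635)) = (6*I*√595 + 1286901742/1182405995)*(449542 - 264134/31637) = (1286901742/1182405995 + 6*I*√595)*(449542 - 264134*1/31637) = (1286901742/1182405995 + 6*I*√595)*(449542 - 264134/31637) = (1286901742/1182405995 + 6*I*√595)*(14221896120/31637) = 3660436578274208208/7481555692763 + 85331376720*I*√595/31637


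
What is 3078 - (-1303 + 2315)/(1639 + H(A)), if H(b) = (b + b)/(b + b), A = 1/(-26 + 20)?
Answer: 1261727/410 ≈ 3077.4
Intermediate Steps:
A = -⅙ (A = 1/(-6) = -⅙ ≈ -0.16667)
H(b) = 1 (H(b) = (2*b)/((2*b)) = (2*b)*(1/(2*b)) = 1)
3078 - (-1303 + 2315)/(1639 + H(A)) = 3078 - (-1303 + 2315)/(1639 + 1) = 3078 - 1012/1640 = 3078 - 1*253/410 = 3078 - 253/410 = 1261727/410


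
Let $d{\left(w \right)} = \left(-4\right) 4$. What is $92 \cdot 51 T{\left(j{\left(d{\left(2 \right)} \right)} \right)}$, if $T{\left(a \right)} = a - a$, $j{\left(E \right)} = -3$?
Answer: $0$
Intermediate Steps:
$d{\left(w \right)} = -16$
$T{\left(a \right)} = 0$
$92 \cdot 51 T{\left(j{\left(d{\left(2 \right)} \right)} \right)} = 92 \cdot 51 \cdot 0 = 4692 \cdot 0 = 0$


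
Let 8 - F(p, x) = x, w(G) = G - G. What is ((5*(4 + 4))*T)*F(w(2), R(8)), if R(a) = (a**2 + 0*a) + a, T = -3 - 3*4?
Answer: 38400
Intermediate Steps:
T = -15 (T = -3 - 12 = -15)
w(G) = 0
R(a) = a + a**2 (R(a) = (a**2 + 0) + a = a**2 + a = a + a**2)
F(p, x) = 8 - x
((5*(4 + 4))*T)*F(w(2), R(8)) = ((5*(4 + 4))*(-15))*(8 - 8*(1 + 8)) = ((5*8)*(-15))*(8 - 8*9) = (40*(-15))*(8 - 1*72) = -600*(8 - 72) = -600*(-64) = 38400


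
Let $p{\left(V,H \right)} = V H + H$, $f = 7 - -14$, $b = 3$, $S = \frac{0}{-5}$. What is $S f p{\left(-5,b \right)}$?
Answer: $0$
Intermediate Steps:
$S = 0$ ($S = 0 \left(- \frac{1}{5}\right) = 0$)
$f = 21$ ($f = 7 + 14 = 21$)
$p{\left(V,H \right)} = H + H V$ ($p{\left(V,H \right)} = H V + H = H + H V$)
$S f p{\left(-5,b \right)} = 0 \cdot 21 \cdot 3 \left(1 - 5\right) = 0 \cdot 3 \left(-4\right) = 0 \left(-12\right) = 0$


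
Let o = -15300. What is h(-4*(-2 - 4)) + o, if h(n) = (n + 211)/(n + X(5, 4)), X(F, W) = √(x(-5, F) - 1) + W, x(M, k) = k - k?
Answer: -2400784/157 - 47*I/157 ≈ -15292.0 - 0.29936*I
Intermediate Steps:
x(M, k) = 0
X(F, W) = I + W (X(F, W) = √(0 - 1) + W = √(-1) + W = I + W)
h(n) = (211 + n)/(4 + I + n) (h(n) = (n + 211)/(n + (I + 4)) = (211 + n)/(n + (4 + I)) = (211 + n)/(4 + I + n))
h(-4*(-2 - 4)) + o = (211 - 4*(-2 - 4))/(4 + I - 4*(-2 - 4)) - 15300 = (211 - 4*(-6))/(4 + I - 4*(-6)) - 15300 = (211 + 24)/(4 + I + 24) - 15300 = 235/(28 + I) - 15300 = ((28 - I)/785)*235 - 15300 = 47*(28 - I)/157 - 15300 = -15300 + 47*(28 - I)/157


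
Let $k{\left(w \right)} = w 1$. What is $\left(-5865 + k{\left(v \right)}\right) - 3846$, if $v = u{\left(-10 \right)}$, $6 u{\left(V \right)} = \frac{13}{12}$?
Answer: $- \frac{699179}{72} \approx -9710.8$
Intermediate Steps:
$u{\left(V \right)} = \frac{13}{72}$ ($u{\left(V \right)} = \frac{13 \cdot \frac{1}{12}}{6} = \frac{1}{6} \cdot \frac{13}{12} = \frac{13}{72}$)
$v = \frac{13}{72} \approx 0.18056$
$k{\left(w \right)} = w$
$\left(-5865 + k{\left(v \right)}\right) - 3846 = \left(-5865 + \frac{13}{72}\right) - 3846 = - \frac{422267}{72} - 3846 = - \frac{699179}{72}$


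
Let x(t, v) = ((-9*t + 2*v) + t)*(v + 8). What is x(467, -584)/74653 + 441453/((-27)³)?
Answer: 7547619341/489798333 ≈ 15.410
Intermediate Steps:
x(t, v) = (8 + v)*(-8*t + 2*v) (x(t, v) = (-8*t + 2*v)*(8 + v) = (8 + v)*(-8*t + 2*v))
x(467, -584)/74653 + 441453/((-27)³) = (-64*467 + 2*(-584)² + 16*(-584) - 8*467*(-584))/74653 + 441453/((-27)³) = (-29888 + 2*341056 - 9344 + 2181824)*(1/74653) + 441453/(-19683) = (-29888 + 682112 - 9344 + 2181824)*(1/74653) + 441453*(-1/19683) = 2824704*(1/74653) - 147151/6561 = 2824704/74653 - 147151/6561 = 7547619341/489798333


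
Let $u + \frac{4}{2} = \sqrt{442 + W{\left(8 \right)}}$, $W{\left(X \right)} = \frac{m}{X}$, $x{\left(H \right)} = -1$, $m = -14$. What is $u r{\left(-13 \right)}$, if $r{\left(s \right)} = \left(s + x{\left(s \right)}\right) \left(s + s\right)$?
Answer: $-728 + 182 \sqrt{1761} \approx 6909.5$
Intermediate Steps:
$r{\left(s \right)} = 2 s \left(-1 + s\right)$ ($r{\left(s \right)} = \left(s - 1\right) \left(s + s\right) = \left(-1 + s\right) 2 s = 2 s \left(-1 + s\right)$)
$W{\left(X \right)} = - \frac{14}{X}$
$u = -2 + \frac{\sqrt{1761}}{2}$ ($u = -2 + \sqrt{442 - \frac{14}{8}} = -2 + \sqrt{442 - \frac{7}{4}} = -2 + \sqrt{\frac{1761}{4}} = -2 + \frac{\sqrt{1761}}{2} \approx 18.982$)
$u r{\left(-13 \right)} = \left(-2 + \frac{\sqrt{1761}}{2}\right) 2 \left(-13\right) \left(-1 - 13\right) = \left(-2 + \frac{\sqrt{1761}}{2}\right) 2 \left(-13\right) \left(-14\right) = \left(-2 + \frac{\sqrt{1761}}{2}\right) 364 = -728 + 182 \sqrt{1761}$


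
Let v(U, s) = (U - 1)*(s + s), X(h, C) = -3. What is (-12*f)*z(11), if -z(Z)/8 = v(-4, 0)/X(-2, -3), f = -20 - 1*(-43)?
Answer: 0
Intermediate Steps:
f = 23 (f = -20 + 43 = 23)
v(U, s) = 2*s*(-1 + U) (v(U, s) = (-1 + U)*(2*s) = 2*s*(-1 + U))
z(Z) = 0 (z(Z) = -8*2*0*(-1 - 4)/(-3) = -8*2*0*(-5)*(-1)/3 = -0*(-1)/3 = -8*0 = 0)
(-12*f)*z(11) = -12*23*0 = -276*0 = 0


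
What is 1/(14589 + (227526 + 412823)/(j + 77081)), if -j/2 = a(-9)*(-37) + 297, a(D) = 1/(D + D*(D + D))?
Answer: 11702585/170826985962 ≈ 6.8506e-5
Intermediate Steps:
a(D) = 1/(D + 2*D²) (a(D) = 1/(D + D*(2*D)) = 1/(D + 2*D²))
j = -90808/153 (j = -2*((1/((-9)*(1 + 2*(-9))))*(-37) + 297) = -2*(-1/(9*(1 - 18))*(-37) + 297) = -2*(-⅑/(-17)*(-37) + 297) = -2*(-⅑*(-1/17)*(-37) + 297) = -2*((1/153)*(-37) + 297) = -2*(-37/153 + 297) = -2*45404/153 = -90808/153 ≈ -593.52)
1/(14589 + (227526 + 412823)/(j + 77081)) = 1/(14589 + (227526 + 412823)/(-90808/153 + 77081)) = 1/(14589 + 640349/(11702585/153)) = 1/(14589 + 640349*(153/11702585)) = 1/(14589 + 97973397/11702585) = 1/(170826985962/11702585) = 11702585/170826985962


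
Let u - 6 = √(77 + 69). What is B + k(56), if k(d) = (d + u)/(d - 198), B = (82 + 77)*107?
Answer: 1207892/71 - √146/142 ≈ 17012.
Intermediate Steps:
u = 6 + √146 (u = 6 + √(77 + 69) = 6 + √146 ≈ 18.083)
B = 17013 (B = 159*107 = 17013)
k(d) = (6 + d + √146)/(-198 + d) (k(d) = (d + (6 + √146))/(d - 198) = (6 + d + √146)/(-198 + d))
B + k(56) = 17013 + (6 + 56 + √146)/(-198 + 56) = 17013 + (62 + √146)/(-142) = 17013 - (62 + √146)/142 = 17013 + (-31/71 - √146/142) = 1207892/71 - √146/142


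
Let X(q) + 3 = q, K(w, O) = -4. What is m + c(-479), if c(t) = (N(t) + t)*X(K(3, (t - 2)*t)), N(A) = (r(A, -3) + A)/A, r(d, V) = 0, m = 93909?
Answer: 97255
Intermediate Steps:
X(q) = -3 + q
N(A) = 1 (N(A) = (0 + A)/A = A/A = 1)
c(t) = -7 - 7*t (c(t) = (1 + t)*(-3 - 4) = (1 + t)*(-7) = -7 - 7*t)
m + c(-479) = 93909 + (-7 - 7*(-479)) = 93909 + (-7 + 3353) = 93909 + 3346 = 97255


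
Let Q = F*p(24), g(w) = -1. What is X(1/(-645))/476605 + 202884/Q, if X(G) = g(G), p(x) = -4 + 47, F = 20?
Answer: 4834776398/20494015 ≈ 235.91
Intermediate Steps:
p(x) = 43
X(G) = -1
Q = 860 (Q = 20*43 = 860)
X(1/(-645))/476605 + 202884/Q = -1/476605 + 202884/860 = -1*1/476605 + 202884*(1/860) = -1/476605 + 50721/215 = 4834776398/20494015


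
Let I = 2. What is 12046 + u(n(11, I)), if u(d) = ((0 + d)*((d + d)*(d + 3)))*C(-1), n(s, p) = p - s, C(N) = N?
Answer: 13018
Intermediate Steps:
u(d) = -2*d²*(3 + d) (u(d) = ((0 + d)*((d + d)*(d + 3)))*(-1) = (d*((2*d)*(3 + d)))*(-1) = (d*(2*d*(3 + d)))*(-1) = (2*d²*(3 + d))*(-1) = -2*d²*(3 + d))
12046 + u(n(11, I)) = 12046 + 2*(2 - 1*11)²*(-3 - (2 - 1*11)) = 12046 + 2*(2 - 11)²*(-3 - (2 - 11)) = 12046 + 2*(-9)²*(-3 - 1*(-9)) = 12046 + 2*81*(-3 + 9) = 12046 + 2*81*6 = 12046 + 972 = 13018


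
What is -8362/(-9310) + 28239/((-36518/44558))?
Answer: -154134468904/4473455 ≈ -34455.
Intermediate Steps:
-8362/(-9310) + 28239/((-36518/44558)) = -8362*(-1/9310) + 28239/((-36518*1/44558)) = 4181/4655 + 28239/(-18259/22279) = 4181/4655 + 28239*(-22279/18259) = 4181/4655 - 629136681/18259 = -154134468904/4473455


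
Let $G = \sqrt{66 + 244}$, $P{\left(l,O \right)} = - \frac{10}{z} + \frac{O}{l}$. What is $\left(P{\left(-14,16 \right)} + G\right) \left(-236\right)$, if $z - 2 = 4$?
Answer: $\frac{13924}{21} - 236 \sqrt{310} \approx -3492.2$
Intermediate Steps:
$z = 6$ ($z = 2 + 4 = 6$)
$P{\left(l,O \right)} = - \frac{5}{3} + \frac{O}{l}$ ($P{\left(l,O \right)} = - \frac{10}{6} + \frac{O}{l} = \left(-10\right) \frac{1}{6} + \frac{O}{l} = - \frac{5}{3} + \frac{O}{l}$)
$G = \sqrt{310} \approx 17.607$
$\left(P{\left(-14,16 \right)} + G\right) \left(-236\right) = \left(\left(- \frac{5}{3} + \frac{16}{-14}\right) + \sqrt{310}\right) \left(-236\right) = \left(\left(- \frac{5}{3} + 16 \left(- \frac{1}{14}\right)\right) + \sqrt{310}\right) \left(-236\right) = \left(\left(- \frac{5}{3} - \frac{8}{7}\right) + \sqrt{310}\right) \left(-236\right) = \left(- \frac{59}{21} + \sqrt{310}\right) \left(-236\right) = \frac{13924}{21} - 236 \sqrt{310}$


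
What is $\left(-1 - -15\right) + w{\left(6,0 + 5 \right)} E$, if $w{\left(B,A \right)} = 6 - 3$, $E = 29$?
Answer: $101$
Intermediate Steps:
$w{\left(B,A \right)} = 3$
$\left(-1 - -15\right) + w{\left(6,0 + 5 \right)} E = \left(-1 - -15\right) + 3 \cdot 29 = \left(-1 + 15\right) + 87 = 14 + 87 = 101$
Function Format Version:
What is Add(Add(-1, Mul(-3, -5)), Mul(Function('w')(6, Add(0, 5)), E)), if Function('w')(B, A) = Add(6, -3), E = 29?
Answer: 101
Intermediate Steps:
Function('w')(B, A) = 3
Add(Add(-1, Mul(-3, -5)), Mul(Function('w')(6, Add(0, 5)), E)) = Add(Add(-1, Mul(-3, -5)), Mul(3, 29)) = Add(Add(-1, 15), 87) = Add(14, 87) = 101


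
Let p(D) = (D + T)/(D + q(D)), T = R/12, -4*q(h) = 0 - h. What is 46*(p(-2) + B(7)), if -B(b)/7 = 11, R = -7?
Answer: -52417/15 ≈ -3494.5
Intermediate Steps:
q(h) = h/4 (q(h) = -(0 - h)/4 = -(-1)*h/4 = h/4)
B(b) = -77 (B(b) = -7*11 = -77)
T = -7/12 ≈ -0.58333
p(D) = 4*(-7/12 + D)/(5*D) (p(D) = (D - 7/12)/(D + D/4) = (-7/12 + D)/((5*D/4)) = (-7/12 + D)*(4/(5*D)) = 4*(-7/12 + D)/(5*D))
46*(p(-2) + B(7)) = 46*((1/15)*(-7 + 12*(-2))/(-2) - 77) = 46*((1/15)*(-½)*(-7 - 24) - 77) = 46*((1/15)*(-½)*(-31) - 77) = 46*(31/30 - 77) = 46*(-2279/30) = -52417/15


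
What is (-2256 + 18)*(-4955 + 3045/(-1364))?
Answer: 7566303135/682 ≈ 1.1094e+7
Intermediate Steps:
(-2256 + 18)*(-4955 + 3045/(-1364)) = -2238*(-4955 + 3045*(-1/1364)) = -2238*(-4955 - 3045/1364) = -2238*(-6761665/1364) = 7566303135/682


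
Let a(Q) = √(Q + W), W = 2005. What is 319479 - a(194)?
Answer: 319479 - √2199 ≈ 3.1943e+5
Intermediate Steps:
a(Q) = √(2005 + Q) (a(Q) = √(Q + 2005) = √(2005 + Q))
319479 - a(194) = 319479 - √(2005 + 194) = 319479 - √2199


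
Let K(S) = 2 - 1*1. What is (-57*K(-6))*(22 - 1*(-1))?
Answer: -1311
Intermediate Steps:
K(S) = 1 (K(S) = 2 - 1 = 1)
(-57*K(-6))*(22 - 1*(-1)) = (-57*1)*(22 - 1*(-1)) = -57*(22 + 1) = -57*23 = -1311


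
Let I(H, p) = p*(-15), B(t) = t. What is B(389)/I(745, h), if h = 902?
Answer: -389/13530 ≈ -0.028751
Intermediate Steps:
I(H, p) = -15*p
B(389)/I(745, h) = 389/((-15*902)) = 389/(-13530) = 389*(-1/13530) = -389/13530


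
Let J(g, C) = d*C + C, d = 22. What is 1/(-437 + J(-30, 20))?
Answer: 1/23 ≈ 0.043478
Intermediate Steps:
J(g, C) = 23*C (J(g, C) = 22*C + C = 23*C)
1/(-437 + J(-30, 20)) = 1/(-437 + 23*20) = 1/(-437 + 460) = 1/23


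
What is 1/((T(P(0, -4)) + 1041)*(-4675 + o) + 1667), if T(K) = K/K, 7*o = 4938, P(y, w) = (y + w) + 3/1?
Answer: -7/28942385 ≈ -2.4186e-7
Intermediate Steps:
P(y, w) = 3 + w + y (P(y, w) = (w + y) + 3*1 = (w + y) + 3 = 3 + w + y)
o = 4938/7 (o = (1/7)*4938 = 4938/7 ≈ 705.43)
T(K) = 1
1/((T(P(0, -4)) + 1041)*(-4675 + o) + 1667) = 1/((1 + 1041)*(-4675 + 4938/7) + 1667) = 1/(1042*(-27787/7) + 1667) = 1/(-28954054/7 + 1667) = 1/(-28942385/7) = -7/28942385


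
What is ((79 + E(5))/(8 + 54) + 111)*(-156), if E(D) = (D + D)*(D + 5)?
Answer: -550758/31 ≈ -17766.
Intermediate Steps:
E(D) = 2*D*(5 + D) (E(D) = (2*D)*(5 + D) = 2*D*(5 + D))
((79 + E(5))/(8 + 54) + 111)*(-156) = ((79 + 2*5*(5 + 5))/(8 + 54) + 111)*(-156) = ((79 + 2*5*10)/62 + 111)*(-156) = ((79 + 100)*(1/62) + 111)*(-156) = (179*(1/62) + 111)*(-156) = (179/62 + 111)*(-156) = (7061/62)*(-156) = -550758/31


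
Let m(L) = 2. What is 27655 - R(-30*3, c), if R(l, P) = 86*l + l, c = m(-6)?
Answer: 35485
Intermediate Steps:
c = 2
R(l, P) = 87*l
27655 - R(-30*3, c) = 27655 - 87*(-30*3) = 27655 - 87*(-90) = 27655 - 1*(-7830) = 27655 + 7830 = 35485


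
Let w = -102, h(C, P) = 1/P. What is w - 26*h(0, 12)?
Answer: -625/6 ≈ -104.17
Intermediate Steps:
w - 26*h(0, 12) = -102 - 26/12 = -102 - 26*1/12 = -102 - 13/6 = -625/6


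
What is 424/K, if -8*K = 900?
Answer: -848/225 ≈ -3.7689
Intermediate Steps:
K = -225/2 (K = -⅛*900 = -225/2 ≈ -112.50)
424/K = 424/(-225/2) = 424*(-2/225) = -848/225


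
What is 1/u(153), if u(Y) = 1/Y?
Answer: 153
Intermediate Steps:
1/u(153) = 1/(1/153) = 153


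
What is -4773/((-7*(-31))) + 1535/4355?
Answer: -4090664/189007 ≈ -21.643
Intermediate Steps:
-4773/((-7*(-31))) + 1535/4355 = -4773/217 + 1535*(1/4355) = -4773*1/217 + 307/871 = -4773/217 + 307/871 = -4090664/189007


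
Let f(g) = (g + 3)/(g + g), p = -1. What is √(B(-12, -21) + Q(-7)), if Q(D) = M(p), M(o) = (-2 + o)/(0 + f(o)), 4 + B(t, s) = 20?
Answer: √19 ≈ 4.3589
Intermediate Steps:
B(t, s) = 16 (B(t, s) = -4 + 20 = 16)
f(g) = (3 + g)/(2*g) (f(g) = (3 + g)/((2*g)) = (3 + g)*(1/(2*g)) = (3 + g)/(2*g))
M(o) = 2*o*(-2 + o)/(3 + o) (M(o) = (-2 + o)/(0 + (3 + o)/(2*o)) = (-2 + o)/(((3 + o)/(2*o))) = (-2 + o)*(2*o/(3 + o)) = 2*o*(-2 + o)/(3 + o))
Q(D) = 3 (Q(D) = 2*(-1)*(-2 - 1)/(3 - 1) = 2*(-1)*(-3)/2 = 2*(-1)*(½)*(-3) = 3)
√(B(-12, -21) + Q(-7)) = √(16 + 3) = √19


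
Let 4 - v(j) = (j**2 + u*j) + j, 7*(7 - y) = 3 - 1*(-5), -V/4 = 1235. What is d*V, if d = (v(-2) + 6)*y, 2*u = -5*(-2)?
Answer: -3645720/7 ≈ -5.2082e+5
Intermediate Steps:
u = 5 (u = (-5*(-2))/2 = (1/2)*10 = 5)
V = -4940 (V = -4*1235 = -4940)
y = 41/7 (y = 7 - (3 - 1*(-5))/7 = 7 - (3 + 5)/7 = 7 - 1/7*8 = 7 - 8/7 = 41/7 ≈ 5.8571)
v(j) = 4 - j**2 - 6*j (v(j) = 4 - ((j**2 + 5*j) + j) = 4 - (j**2 + 6*j) = 4 + (-j**2 - 6*j) = 4 - j**2 - 6*j)
d = 738/7 (d = ((4 - 1*(-2)**2 - 6*(-2)) + 6)*(41/7) = ((4 - 1*4 + 12) + 6)*(41/7) = ((4 - 4 + 12) + 6)*(41/7) = (12 + 6)*(41/7) = 18*(41/7) = 738/7 ≈ 105.43)
d*V = (738/7)*(-4940) = -3645720/7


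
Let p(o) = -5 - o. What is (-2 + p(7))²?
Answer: 196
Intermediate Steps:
(-2 + p(7))² = (-2 + (-5 - 1*7))² = (-2 + (-5 - 7))² = (-2 - 12)² = (-14)² = 196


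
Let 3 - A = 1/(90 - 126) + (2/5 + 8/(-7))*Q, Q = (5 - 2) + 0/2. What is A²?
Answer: 43864129/1587600 ≈ 27.629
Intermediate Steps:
Q = 3 (Q = 3 + 0*(½) = 3 + 0 = 3)
A = 6623/1260 (A = 3 - (1/(90 - 126) + (2/5 + 8/(-7))*3) = 3 - (1/(-36) + (2*(⅕) + 8*(-⅐))*3) = 3 - (-1/36 + (⅖ - 8/7)*3) = 3 - (-1/36 - 26/35*3) = 3 - (-1/36 - 78/35) = 3 - 1*(-2843/1260) = 3 + 2843/1260 = 6623/1260 ≈ 5.2563)
A² = (6623/1260)² = 43864129/1587600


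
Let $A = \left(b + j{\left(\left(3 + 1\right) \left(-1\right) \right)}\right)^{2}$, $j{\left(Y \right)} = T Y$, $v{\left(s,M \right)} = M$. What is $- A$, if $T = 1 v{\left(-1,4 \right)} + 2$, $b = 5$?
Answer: $-361$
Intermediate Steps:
$T = 6$ ($T = 1 \cdot 4 + 2 = 4 + 2 = 6$)
$j{\left(Y \right)} = 6 Y$
$A = 361$ ($A = \left(5 + 6 \left(3 + 1\right) \left(-1\right)\right)^{2} = \left(5 + 6 \cdot 4 \left(-1\right)\right)^{2} = \left(5 + 6 \left(-4\right)\right)^{2} = \left(5 - 24\right)^{2} = \left(-19\right)^{2} = 361$)
$- A = \left(-1\right) 361 = -361$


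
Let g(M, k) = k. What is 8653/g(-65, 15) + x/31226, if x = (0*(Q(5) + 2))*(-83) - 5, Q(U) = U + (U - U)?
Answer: 270198503/468390 ≈ 576.87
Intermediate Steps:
Q(U) = U (Q(U) = U + 0 = U)
x = -5 (x = (0*(5 + 2))*(-83) - 5 = (0*7)*(-83) - 5 = 0*(-83) - 5 = 0 - 5 = -5)
8653/g(-65, 15) + x/31226 = 8653/15 - 5/31226 = 270198503/468390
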